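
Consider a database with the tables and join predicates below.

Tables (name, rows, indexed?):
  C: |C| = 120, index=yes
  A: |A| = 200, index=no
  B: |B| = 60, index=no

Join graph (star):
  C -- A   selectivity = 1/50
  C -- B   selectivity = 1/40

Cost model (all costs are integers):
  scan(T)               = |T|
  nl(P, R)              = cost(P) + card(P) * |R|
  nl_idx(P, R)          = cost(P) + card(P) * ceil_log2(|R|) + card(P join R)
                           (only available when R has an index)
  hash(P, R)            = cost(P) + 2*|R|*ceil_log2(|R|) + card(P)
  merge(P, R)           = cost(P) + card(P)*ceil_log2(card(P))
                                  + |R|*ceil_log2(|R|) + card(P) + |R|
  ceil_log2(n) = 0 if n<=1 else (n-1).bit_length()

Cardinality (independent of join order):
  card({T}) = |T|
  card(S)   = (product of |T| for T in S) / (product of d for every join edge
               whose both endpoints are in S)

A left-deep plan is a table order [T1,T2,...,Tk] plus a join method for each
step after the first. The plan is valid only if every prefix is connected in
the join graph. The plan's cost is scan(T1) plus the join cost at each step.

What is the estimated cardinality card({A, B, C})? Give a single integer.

720

Tables in S: A(200), B(60), C(120)
Edges inside S: C-A(d=50), C-B(d=40)
numerator = 200 * 60 * 120 = 1440000
denominator = 50 * 40 = 2000
card(S) = 1440000 / 2000 = 720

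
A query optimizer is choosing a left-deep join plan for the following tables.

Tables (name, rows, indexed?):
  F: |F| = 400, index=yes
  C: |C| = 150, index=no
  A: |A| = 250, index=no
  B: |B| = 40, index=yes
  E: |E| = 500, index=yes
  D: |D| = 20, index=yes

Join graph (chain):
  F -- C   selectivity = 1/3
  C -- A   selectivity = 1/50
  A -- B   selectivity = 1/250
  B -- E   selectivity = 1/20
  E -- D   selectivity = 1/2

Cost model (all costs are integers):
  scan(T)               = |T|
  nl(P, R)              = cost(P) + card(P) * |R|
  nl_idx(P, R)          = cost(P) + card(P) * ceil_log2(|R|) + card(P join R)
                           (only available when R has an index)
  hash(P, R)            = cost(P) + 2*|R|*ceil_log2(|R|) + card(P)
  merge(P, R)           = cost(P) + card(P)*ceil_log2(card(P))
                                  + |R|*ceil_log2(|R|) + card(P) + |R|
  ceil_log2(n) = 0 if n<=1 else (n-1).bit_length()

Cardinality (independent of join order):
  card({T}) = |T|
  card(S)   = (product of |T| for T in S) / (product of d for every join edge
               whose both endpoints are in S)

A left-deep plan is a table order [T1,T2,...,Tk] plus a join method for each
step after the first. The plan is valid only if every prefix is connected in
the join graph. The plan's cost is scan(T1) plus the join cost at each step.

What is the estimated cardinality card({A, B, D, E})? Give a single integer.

Tables in S: A(250), B(40), D(20), E(500)
Edges inside S: A-B(d=250), B-E(d=20), E-D(d=2)
numerator = 250 * 40 * 20 * 500 = 100000000
denominator = 250 * 20 * 2 = 10000
card(S) = 100000000 / 10000 = 10000

10000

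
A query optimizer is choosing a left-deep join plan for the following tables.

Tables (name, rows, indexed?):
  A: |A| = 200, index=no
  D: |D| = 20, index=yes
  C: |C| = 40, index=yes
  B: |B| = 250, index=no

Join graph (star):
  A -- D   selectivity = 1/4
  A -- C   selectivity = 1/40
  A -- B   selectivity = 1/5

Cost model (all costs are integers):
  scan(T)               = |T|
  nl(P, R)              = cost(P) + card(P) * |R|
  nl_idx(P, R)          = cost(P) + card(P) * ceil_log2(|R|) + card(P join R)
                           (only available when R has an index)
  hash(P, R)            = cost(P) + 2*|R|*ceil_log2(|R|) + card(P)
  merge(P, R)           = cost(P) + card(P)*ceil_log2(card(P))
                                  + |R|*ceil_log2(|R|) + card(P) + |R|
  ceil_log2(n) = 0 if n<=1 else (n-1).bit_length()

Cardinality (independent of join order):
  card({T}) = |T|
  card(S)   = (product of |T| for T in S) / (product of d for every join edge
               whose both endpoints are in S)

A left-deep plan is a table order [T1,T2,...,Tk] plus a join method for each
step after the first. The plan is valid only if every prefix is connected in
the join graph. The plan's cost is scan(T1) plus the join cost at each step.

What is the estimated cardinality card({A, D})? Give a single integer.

Tables in S: A(200), D(20)
Edges inside S: A-D(d=4)
numerator = 200 * 20 = 4000
denominator = 4 = 4
card(S) = 4000 / 4 = 1000

1000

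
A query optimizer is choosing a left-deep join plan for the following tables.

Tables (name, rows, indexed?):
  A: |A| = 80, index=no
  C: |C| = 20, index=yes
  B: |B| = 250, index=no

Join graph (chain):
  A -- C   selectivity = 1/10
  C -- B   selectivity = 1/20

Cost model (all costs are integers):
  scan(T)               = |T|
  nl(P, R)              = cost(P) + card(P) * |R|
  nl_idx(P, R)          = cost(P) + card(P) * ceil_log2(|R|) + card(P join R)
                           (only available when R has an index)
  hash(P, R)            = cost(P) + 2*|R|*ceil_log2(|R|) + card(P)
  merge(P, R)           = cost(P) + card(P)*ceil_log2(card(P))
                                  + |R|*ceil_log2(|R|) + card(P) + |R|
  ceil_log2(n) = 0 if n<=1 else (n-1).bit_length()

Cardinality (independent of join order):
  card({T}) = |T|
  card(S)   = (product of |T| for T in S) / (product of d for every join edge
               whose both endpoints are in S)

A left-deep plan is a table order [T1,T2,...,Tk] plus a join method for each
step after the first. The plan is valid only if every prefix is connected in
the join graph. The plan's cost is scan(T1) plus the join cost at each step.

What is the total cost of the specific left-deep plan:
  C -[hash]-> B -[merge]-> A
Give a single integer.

step 1: scan C: cost=20, card=20
step 2: join B via hash
    card(P join B) = 20*250/(20) = 250
    cost = 20 + 2*250*8 + 20 = 4040
step 3: join A via merge
    card(P join A) = 250*80/(10) = 2000
    cost = 4040 + 250*8 + 80*7 + 250 + 80 = 6930

6930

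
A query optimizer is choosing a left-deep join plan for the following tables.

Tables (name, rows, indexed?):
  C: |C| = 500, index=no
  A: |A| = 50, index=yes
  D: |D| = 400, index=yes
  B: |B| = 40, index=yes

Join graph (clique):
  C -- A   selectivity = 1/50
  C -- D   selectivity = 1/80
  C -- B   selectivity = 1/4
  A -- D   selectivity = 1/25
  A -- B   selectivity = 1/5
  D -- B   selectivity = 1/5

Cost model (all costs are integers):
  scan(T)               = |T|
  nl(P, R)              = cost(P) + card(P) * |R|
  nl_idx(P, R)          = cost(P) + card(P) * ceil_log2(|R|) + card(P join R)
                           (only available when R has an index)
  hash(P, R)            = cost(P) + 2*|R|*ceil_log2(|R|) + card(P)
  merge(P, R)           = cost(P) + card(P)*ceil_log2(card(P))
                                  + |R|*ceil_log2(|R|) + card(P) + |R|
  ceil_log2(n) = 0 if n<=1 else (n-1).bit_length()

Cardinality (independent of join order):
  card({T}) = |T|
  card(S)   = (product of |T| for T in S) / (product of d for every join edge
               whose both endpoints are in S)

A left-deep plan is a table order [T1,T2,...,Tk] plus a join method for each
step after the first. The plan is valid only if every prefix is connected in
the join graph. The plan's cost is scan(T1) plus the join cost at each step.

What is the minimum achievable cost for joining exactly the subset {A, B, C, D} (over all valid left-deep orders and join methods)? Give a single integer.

Selinger DP over subsets of {A,B,C,D}:
  {C}: scan cost=500, card=500
  {A}: scan cost=50, card=50
  {D}: scan cost=400, card=400
  {B}: scan cost=40, card=40
  {AC}: card=500; try (A,hash)→1600, (A,nl_idx)→4000, (C,merge)→5400, (A,merge)→5850, (C,hash)→9100, (C,nl)→25050 …(+1); best=1600 via (A,hash)
  {CD}: card=2500; try (D,nl_idx)→7500, (D,hash)→8200, (C,merge)→9400, (D,merge)→9500, (C,hash)→9800, (C,nl)→200400 …(+1); best=7500 via (D,nl_idx)
  {BC}: card=5000; try (B,hash)→1480, (C,merge)→5320, (B,merge)→5780, (B,nl_idx)→8500, (C,hash)→9080, (C,nl)→20040 …(+1); best=1480 via (B,hash)
  {AD}: card=800; try (D,nl_idx)→1300, (A,hash)→1400, (A,nl_idx)→3600, (D,merge)→4400, (A,merge)→4750, (D,hash)→7300 …(+2); best=1300 via (D,nl_idx)
  {AB}: card=400; try (B,hash)→580, (A,merge)→670, (B,merge)→680, (A,hash)→680, (A,nl_idx)→680, (B,nl_idx)→750 …(+2); best=580 via (B,hash)
  {BD}: card=3200; try (B,hash)→1280, (D,nl_idx)→3600, (D,merge)→4320, (B,merge)→4680, (B,nl_idx)→6000, (D,hash)→7280 …(+2); best=1280 via (B,hash)
  {ACD}: card=100; try (D,nl_idx)→6200, (D,hash)→9300, (D,merge)→10600, (A,hash)→10600, (C,hash)→11100, (C,merge)→15100 …(+5); best=6200 via (D,nl_idx)
  {ABC}: card=1000; try (B,hash)→2580, (B,nl_idx)→5600, (B,merge)→6880, (A,hash)→7080, (C,merge)→9580, (C,hash)→9980 …(+5); best=2580 via (B,hash)
  {BCD}: card=5000; try (B,hash)→10480, (C,hash)→13480, (D,hash)→13680, (B,nl_idx)→27500, (B,merge)→40280, (C,merge)→47880 …(+5); best=10480 via (B,hash)
  {ABD}: card=1280; try (B,hash)→2580, (A,hash)→5080, (D,nl_idx)→5460, (B,nl_idx)→7380, (D,hash)→8180, (D,merge)→8580 …(+6); best=2580 via (B,hash)
  {ABCD}: card=40; try (B,hash)→6780, (B,nl_idx)→6840, (B,merge)→7280, (B,nl)→10200, (D,hash)→10780, (D,nl_idx)→11620 …(+9); best=6780 via (B,hash)

6780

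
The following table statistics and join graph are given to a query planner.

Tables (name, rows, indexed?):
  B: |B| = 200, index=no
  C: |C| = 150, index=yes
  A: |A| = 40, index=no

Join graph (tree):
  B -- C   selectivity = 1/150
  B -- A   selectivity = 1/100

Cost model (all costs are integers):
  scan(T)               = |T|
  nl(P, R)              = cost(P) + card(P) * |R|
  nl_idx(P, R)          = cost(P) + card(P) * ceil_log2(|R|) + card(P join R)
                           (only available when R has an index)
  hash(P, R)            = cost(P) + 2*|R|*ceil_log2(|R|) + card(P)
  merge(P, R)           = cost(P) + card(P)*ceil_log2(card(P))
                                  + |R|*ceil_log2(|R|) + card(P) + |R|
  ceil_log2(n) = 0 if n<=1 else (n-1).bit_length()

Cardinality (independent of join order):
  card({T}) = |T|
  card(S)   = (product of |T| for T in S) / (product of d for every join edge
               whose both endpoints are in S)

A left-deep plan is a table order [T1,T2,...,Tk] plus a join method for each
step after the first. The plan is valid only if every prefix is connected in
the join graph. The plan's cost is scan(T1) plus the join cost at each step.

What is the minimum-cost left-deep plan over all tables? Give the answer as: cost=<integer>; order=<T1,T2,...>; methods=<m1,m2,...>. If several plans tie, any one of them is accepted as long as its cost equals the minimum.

Selinger DP (subsets sized 1..n):
  {B}: scan cost=200, card=200
  {C}: scan cost=150, card=150
  {A}: scan cost=40, card=40
  {BC}: card=200; try (C,nl_idx)→2000, (C,hash)→2800, (B,merge)→3300, (C,merge)→3350, (B,hash)→3500, (B,nl)→30150 …(+1); best=2000 via (C,nl_idx)
  {AB}: card=80; try (A,hash)→880, (B,merge)→2120, (A,merge)→2280, (B,hash)→3280, (B,nl)→8040, (A,nl)→8200; best=880 via (A,hash)
  {ABC}: card=80; try (C,nl_idx)→1600, (A,hash)→2680, (C,merge)→2870, (C,hash)→3360, (A,merge)→4080, (A,nl)→10000 …(+1); best=1600 via (C,nl_idx)

cost=1600; order=B,A,C; methods=hash,nl_idx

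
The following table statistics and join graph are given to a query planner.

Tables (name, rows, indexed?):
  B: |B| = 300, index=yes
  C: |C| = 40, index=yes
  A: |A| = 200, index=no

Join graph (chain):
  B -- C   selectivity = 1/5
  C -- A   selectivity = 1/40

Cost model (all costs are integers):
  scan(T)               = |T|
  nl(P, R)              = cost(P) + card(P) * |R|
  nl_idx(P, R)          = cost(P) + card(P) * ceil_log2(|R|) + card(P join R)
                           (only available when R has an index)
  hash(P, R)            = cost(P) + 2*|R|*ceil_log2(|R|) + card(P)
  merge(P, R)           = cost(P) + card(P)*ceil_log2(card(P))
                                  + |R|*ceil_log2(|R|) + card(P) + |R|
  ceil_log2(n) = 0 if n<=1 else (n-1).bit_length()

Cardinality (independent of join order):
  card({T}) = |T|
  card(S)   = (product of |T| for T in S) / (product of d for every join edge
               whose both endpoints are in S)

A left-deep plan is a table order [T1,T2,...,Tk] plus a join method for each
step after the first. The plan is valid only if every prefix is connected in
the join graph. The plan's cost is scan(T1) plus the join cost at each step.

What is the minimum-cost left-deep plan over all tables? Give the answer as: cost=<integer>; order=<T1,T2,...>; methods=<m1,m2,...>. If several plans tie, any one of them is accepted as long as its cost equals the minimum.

cost=5680; order=A,C,B; methods=hash,merge

Selinger DP (subsets sized 1..n):
  {B}: scan cost=300, card=300
  {C}: scan cost=40, card=40
  {A}: scan cost=200, card=200
  {BC}: card=2400; try (C,hash)→1080, (B,nl_idx)→2800, (B,merge)→3320, (C,merge)→3580, (C,nl_idx)→4500, (B,hash)→5480 …(+2); best=1080 via (C,hash)
  {AC}: card=200; try (C,hash)→880, (C,nl_idx)→1600, (A,merge)→2120, (C,merge)→2280, (A,hash)→3280, (A,nl)→8040 …(+1); best=880 via (C,hash)
  {ABC}: card=12000; try (B,merge)→5680, (B,hash)→6480, (A,hash)→6680, (B,nl_idx)→14680, (A,merge)→34080, (B,nl)→60880 …(+1); best=5680 via (B,merge)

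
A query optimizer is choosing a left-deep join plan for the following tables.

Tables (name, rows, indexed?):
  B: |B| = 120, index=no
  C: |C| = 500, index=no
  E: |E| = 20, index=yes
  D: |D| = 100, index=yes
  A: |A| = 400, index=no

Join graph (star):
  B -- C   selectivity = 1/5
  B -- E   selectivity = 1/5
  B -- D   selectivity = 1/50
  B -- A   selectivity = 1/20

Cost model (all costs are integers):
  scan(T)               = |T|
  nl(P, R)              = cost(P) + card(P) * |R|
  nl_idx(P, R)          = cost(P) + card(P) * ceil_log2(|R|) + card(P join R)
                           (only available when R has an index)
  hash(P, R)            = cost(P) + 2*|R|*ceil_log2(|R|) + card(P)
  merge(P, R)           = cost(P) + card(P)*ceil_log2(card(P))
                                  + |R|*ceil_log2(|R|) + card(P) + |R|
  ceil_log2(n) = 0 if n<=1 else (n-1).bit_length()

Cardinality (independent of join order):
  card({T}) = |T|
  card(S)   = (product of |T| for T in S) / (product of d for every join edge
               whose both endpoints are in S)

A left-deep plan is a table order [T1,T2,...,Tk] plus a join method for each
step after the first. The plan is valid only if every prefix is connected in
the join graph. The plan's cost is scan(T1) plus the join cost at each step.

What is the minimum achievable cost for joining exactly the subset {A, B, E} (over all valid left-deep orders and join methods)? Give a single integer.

Selinger DP over subsets of {A,B,E}:
  {B}: scan cost=120, card=120
  {E}: scan cost=20, card=20
  {A}: scan cost=400, card=400
  {BE}: card=480; try (E,hash)→440, (B,merge)→1100, (E,merge)→1200, (E,nl_idx)→1200, (B,hash)→1720, (B,nl)→2420 …(+1); best=440 via (E,hash)
  {AB}: card=2400; try (B,hash)→2480, (A,merge)→5080, (B,merge)→5360, (A,hash)→7440, (A,nl)→48120, (B,nl)→48400; best=2480 via (B,hash)
  {ABE}: card=9600; try (E,hash)→5080, (A,hash)→8120, (A,merge)→9240, (E,nl_idx)→24080, (E,merge)→33800, (E,nl)→50480 …(+1); best=5080 via (E,hash)

5080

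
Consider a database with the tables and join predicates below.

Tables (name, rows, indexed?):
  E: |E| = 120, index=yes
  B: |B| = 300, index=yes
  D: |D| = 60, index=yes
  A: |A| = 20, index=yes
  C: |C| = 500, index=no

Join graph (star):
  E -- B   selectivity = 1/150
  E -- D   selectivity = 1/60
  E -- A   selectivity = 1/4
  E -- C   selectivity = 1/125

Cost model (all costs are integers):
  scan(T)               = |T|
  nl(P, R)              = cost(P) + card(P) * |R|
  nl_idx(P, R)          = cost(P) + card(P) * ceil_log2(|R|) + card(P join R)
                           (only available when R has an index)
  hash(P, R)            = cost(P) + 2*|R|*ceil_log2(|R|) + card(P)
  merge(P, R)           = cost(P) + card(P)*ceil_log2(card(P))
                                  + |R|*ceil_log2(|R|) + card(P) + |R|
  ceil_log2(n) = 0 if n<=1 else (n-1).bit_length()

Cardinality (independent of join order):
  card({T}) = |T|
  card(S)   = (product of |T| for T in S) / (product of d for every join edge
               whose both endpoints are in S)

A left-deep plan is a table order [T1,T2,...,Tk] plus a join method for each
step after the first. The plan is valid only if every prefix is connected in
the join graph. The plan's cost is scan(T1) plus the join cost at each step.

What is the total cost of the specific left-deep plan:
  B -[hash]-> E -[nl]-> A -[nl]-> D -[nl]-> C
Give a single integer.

679080

step 1: scan B: cost=300, card=300
step 2: join E via hash
    card(P join E) = 300*120/(150) = 240
    cost = 300 + 2*120*7 + 300 = 2280
step 3: join A via nl
    card(P join A) = 240*20/(4) = 1200
    cost = 2280 + 240*20 = 7080
step 4: join D via nl
    card(P join D) = 1200*60/(60) = 1200
    cost = 7080 + 1200*60 = 79080
step 5: join C via nl
    card(P join C) = 1200*500/(125) = 4800
    cost = 79080 + 1200*500 = 679080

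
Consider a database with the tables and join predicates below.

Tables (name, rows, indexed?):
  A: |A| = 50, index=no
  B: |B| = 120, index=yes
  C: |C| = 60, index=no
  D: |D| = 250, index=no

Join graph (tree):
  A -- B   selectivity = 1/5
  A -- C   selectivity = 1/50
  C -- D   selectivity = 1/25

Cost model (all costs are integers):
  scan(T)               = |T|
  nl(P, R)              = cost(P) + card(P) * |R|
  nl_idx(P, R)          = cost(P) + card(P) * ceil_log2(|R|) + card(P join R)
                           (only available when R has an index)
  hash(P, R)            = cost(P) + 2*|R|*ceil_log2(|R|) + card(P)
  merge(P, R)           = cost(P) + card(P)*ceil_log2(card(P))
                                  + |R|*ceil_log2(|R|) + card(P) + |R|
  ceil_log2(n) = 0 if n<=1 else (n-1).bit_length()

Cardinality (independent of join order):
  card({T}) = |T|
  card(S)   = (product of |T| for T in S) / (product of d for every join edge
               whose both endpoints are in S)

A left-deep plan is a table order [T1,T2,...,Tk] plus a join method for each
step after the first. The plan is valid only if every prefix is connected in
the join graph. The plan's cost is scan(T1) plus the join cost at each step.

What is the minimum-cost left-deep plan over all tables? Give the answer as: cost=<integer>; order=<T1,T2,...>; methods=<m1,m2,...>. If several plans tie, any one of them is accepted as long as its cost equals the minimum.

Selinger DP (subsets sized 1..n):
  {A}: scan cost=50, card=50
  {B}: scan cost=120, card=120
  {C}: scan cost=60, card=60
  {D}: scan cost=250, card=250
  {AB}: card=1200; try (A,hash)→840, (B,merge)→1360, (A,merge)→1430, (B,nl_idx)→1600, (B,hash)→1780, (B,nl)→6050 …(+1); best=840 via (A,hash)
  {AC}: card=60; try (A,hash)→720, (C,hash)→820, (C,merge)→820, (A,merge)→830, (C,nl)→3050, (A,nl)→3060; best=720 via (A,hash)
  {CD}: card=600; try (C,hash)→1220, (D,merge)→2730, (C,merge)→2920, (D,hash)→4120, (D,nl)→15060, (C,nl)→15250; best=1220 via (C,hash)
  {ABC}: card=1440; try (B,merge)→2100, (B,hash)→2460, (B,nl_idx)→2580, (C,hash)→2760, (B,nl)→7920, (C,merge)→15660 …(+1); best=2100 via (B,merge)
  {ACD}: card=600; try (A,hash)→2420, (D,merge)→3390, (D,hash)→4780, (A,merge)→8170, (D,nl)→15720, (A,nl)→31220; best=2420 via (A,hash)
  {ABCD}: card=14400; try (B,hash)→4700, (D,hash)→7540, (B,merge)→9980, (B,nl_idx)→21020, (D,merge)→21630, (B,nl)→74420 …(+1); best=4700 via (B,hash)

cost=4700; order=D,C,A,B; methods=hash,hash,hash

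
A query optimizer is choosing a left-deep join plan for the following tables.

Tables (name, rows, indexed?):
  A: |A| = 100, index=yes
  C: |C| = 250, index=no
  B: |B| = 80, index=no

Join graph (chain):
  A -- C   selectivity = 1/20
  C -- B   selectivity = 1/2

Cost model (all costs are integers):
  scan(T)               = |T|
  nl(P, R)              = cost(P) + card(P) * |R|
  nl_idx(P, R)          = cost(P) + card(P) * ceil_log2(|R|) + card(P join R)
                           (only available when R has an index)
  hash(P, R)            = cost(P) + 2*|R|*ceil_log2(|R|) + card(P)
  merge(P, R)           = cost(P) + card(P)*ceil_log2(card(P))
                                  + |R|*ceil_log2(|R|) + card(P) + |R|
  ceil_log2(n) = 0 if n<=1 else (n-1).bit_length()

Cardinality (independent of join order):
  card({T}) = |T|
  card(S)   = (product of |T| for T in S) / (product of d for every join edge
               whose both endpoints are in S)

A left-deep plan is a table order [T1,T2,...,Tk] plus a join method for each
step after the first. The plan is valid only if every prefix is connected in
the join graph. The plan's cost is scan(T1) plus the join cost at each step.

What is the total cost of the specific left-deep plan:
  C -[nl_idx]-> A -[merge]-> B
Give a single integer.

18890

step 1: scan C: cost=250, card=250
step 2: join A via nl_idx
    card(P join A) = 250*100/(20) = 1250
    cost = 250 + 250*7 + 1250 = 3250
step 3: join B via merge
    card(P join B) = 1250*80/(2) = 50000
    cost = 3250 + 1250*11 + 80*7 + 1250 + 80 = 18890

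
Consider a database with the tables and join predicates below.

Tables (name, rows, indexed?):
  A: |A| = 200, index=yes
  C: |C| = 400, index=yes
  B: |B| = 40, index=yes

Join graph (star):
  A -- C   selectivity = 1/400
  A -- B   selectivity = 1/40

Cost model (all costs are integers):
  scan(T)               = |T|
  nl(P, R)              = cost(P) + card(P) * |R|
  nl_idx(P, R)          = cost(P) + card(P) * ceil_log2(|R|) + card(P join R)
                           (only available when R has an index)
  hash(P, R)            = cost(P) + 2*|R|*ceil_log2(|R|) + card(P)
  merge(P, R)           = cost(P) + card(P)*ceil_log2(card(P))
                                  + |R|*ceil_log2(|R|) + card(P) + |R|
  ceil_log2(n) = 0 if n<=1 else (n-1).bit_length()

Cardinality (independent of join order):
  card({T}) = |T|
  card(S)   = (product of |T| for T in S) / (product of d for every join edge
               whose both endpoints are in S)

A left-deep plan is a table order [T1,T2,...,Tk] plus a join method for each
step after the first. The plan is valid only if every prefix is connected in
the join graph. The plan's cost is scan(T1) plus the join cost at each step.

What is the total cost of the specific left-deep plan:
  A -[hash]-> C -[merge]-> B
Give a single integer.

step 1: scan A: cost=200, card=200
step 2: join C via hash
    card(P join C) = 200*400/(400) = 200
    cost = 200 + 2*400*9 + 200 = 7600
step 3: join B via merge
    card(P join B) = 200*40/(40) = 200
    cost = 7600 + 200*8 + 40*6 + 200 + 40 = 9680

9680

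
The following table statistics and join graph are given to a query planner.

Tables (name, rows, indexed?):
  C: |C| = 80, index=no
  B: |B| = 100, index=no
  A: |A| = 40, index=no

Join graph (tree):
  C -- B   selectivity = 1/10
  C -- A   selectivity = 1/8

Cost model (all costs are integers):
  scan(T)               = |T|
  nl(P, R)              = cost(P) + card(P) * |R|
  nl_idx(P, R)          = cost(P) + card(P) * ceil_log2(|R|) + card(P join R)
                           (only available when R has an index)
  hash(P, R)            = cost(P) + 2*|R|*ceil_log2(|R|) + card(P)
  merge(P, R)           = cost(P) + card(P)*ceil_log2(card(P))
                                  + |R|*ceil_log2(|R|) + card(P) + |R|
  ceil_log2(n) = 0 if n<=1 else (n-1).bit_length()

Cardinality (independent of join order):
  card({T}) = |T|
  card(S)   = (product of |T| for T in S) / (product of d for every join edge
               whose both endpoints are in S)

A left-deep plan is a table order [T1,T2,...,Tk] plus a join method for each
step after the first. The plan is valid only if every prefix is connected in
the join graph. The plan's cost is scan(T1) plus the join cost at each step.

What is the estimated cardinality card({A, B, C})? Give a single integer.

Tables in S: A(40), B(100), C(80)
Edges inside S: C-B(d=10), C-A(d=8)
numerator = 40 * 100 * 80 = 320000
denominator = 10 * 8 = 80
card(S) = 320000 / 80 = 4000

4000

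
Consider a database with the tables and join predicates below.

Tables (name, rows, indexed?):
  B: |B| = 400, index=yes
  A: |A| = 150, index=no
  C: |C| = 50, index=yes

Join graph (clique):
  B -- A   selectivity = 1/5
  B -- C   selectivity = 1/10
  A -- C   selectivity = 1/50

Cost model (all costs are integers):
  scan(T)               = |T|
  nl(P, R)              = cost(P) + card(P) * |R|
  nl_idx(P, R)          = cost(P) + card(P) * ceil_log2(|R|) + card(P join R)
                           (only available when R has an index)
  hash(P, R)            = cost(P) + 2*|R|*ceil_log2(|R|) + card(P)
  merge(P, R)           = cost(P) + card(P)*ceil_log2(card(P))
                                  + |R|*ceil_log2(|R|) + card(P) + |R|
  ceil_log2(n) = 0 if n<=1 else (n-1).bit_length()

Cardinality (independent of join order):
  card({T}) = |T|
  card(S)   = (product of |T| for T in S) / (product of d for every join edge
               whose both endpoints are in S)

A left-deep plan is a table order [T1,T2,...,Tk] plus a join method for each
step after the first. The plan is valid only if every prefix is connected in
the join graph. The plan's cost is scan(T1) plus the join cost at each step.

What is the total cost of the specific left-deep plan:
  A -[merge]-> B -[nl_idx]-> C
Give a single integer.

step 1: scan A: cost=150, card=150
step 2: join B via merge
    card(P join B) = 150*400/(5) = 12000
    cost = 150 + 150*8 + 400*9 + 150 + 400 = 5500
step 3: join C via nl_idx
    card(P join C) = 12000*50/(10*50) = 1200
    cost = 5500 + 12000*6 + 1200 = 78700

78700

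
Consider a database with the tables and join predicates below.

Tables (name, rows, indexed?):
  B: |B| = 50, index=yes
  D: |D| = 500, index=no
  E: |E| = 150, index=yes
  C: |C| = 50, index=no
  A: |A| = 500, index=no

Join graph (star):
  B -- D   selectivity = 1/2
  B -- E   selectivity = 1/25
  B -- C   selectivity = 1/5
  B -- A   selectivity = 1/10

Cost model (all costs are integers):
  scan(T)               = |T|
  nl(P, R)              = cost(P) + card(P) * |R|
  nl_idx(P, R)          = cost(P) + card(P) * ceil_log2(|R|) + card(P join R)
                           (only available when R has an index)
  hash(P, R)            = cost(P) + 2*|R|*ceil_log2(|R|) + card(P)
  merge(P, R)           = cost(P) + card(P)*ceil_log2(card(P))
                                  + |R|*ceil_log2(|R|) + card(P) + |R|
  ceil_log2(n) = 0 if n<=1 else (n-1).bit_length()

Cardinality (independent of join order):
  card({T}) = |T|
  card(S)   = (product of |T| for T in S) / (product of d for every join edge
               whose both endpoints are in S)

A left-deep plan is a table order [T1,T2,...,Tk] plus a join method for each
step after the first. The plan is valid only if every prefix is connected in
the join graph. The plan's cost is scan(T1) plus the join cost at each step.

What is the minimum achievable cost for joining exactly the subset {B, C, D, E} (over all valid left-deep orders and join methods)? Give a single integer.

Selinger DP over subsets of {B,C,D,E}:
  {B}: scan cost=50, card=50
  {D}: scan cost=500, card=500
  {E}: scan cost=150, card=150
  {C}: scan cost=50, card=50
  {BD}: card=12500; try (B,hash)→1600, (D,merge)→5400, (B,merge)→5850, (D,hash)→9100, (B,nl_idx)→16000, (D,nl)→25050 …(+1); best=1600 via (B,hash)
  {BE}: card=300; try (E,nl_idx)→750, (B,hash)→900, (B,nl_idx)→1350, (E,merge)→1750, (B,merge)→1850, (E,hash)→2500 …(+2); best=750 via (E,nl_idx)
  {BC}: card=500; try (C,hash)→700, (B,hash)→700, (C,merge)→750, (B,merge)→750, (B,nl_idx)→850, (C,nl)→2550 …(+1); best=700 via (C,hash)
  {BDE}: card=75000; try (D,merge)→8750, (D,hash)→10050, (E,hash)→16500, (D,nl)→150750, (E,nl_idx)→176600, (E,merge)→190450 …(+1); best=8750 via (D,merge)
  {BCD}: card=125000; try (D,hash)→10200, (D,merge)→10700, (C,hash)→14700, (C,merge)→189450, (D,nl)→250700, (C,nl)→626600; best=10200 via (D,hash)
  {BCE}: card=3000; try (C,hash)→1650, (E,hash)→3600, (C,merge)→4100, (E,merge)→7050, (E,nl_idx)→7700, (C,nl)→15750 …(+1); best=1650 via (C,hash)
  {BCDE}: card=750000; try (D,hash)→13650, (D,merge)→45650, (C,hash)→84350, (E,hash)→137600, (C,merge)→1359100, (D,nl)→1501650 …(+4); best=13650 via (D,hash)

13650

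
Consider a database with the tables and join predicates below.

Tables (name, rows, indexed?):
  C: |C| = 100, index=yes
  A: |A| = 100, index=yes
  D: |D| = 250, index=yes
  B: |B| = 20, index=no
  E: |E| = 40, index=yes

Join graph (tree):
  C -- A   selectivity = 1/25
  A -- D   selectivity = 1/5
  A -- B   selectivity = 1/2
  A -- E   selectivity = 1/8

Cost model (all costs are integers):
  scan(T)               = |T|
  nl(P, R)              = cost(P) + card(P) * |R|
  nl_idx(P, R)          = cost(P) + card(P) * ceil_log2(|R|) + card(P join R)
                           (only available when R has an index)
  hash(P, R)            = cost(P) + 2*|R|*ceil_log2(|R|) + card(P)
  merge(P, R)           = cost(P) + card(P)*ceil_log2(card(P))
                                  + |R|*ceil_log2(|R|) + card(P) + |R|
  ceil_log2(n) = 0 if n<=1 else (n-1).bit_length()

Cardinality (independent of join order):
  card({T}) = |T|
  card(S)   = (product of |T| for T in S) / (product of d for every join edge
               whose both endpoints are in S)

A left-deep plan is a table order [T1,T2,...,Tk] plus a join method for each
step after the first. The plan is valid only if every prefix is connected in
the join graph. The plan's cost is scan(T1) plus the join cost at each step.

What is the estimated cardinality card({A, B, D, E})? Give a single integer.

Tables in S: A(100), B(20), D(250), E(40)
Edges inside S: A-D(d=5), A-B(d=2), A-E(d=8)
numerator = 100 * 20 * 250 * 40 = 20000000
denominator = 5 * 2 * 8 = 80
card(S) = 20000000 / 80 = 250000

250000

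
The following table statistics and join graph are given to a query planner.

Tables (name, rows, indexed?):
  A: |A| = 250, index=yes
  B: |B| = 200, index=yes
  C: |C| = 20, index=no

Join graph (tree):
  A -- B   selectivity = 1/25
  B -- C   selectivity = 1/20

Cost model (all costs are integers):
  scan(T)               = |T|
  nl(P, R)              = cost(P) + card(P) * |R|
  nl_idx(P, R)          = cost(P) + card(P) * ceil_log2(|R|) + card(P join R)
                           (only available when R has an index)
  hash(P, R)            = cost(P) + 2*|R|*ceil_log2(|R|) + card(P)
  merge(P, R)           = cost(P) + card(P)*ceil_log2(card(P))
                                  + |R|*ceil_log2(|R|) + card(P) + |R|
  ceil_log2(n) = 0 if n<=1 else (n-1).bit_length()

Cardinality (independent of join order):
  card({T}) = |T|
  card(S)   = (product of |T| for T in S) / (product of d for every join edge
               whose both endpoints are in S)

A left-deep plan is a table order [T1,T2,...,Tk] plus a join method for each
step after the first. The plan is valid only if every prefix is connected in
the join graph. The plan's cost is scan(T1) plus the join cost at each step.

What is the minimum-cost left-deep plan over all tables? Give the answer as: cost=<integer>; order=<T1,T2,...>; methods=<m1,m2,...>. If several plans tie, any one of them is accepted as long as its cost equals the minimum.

Selinger DP (subsets sized 1..n):
  {A}: scan cost=250, card=250
  {B}: scan cost=200, card=200
  {C}: scan cost=20, card=20
  {AB}: card=2000; try (B,hash)→3700, (A,nl_idx)→3800, (B,nl_idx)→4250, (A,merge)→4250, (B,merge)→4300, (A,hash)→4400 …(+2); best=3700 via (B,hash)
  {BC}: card=200; try (B,nl_idx)→380, (C,hash)→600, (B,merge)→1940, (C,merge)→2120, (B,hash)→3240, (B,nl)→4020 …(+1); best=380 via (B,nl_idx)
  {ABC}: card=2000; try (A,nl_idx)→3980, (A,merge)→4430, (A,hash)→4580, (C,hash)→5900, (C,merge)→27820, (C,nl)→43700 …(+1); best=3980 via (A,nl_idx)

cost=3980; order=C,B,A; methods=nl_idx,nl_idx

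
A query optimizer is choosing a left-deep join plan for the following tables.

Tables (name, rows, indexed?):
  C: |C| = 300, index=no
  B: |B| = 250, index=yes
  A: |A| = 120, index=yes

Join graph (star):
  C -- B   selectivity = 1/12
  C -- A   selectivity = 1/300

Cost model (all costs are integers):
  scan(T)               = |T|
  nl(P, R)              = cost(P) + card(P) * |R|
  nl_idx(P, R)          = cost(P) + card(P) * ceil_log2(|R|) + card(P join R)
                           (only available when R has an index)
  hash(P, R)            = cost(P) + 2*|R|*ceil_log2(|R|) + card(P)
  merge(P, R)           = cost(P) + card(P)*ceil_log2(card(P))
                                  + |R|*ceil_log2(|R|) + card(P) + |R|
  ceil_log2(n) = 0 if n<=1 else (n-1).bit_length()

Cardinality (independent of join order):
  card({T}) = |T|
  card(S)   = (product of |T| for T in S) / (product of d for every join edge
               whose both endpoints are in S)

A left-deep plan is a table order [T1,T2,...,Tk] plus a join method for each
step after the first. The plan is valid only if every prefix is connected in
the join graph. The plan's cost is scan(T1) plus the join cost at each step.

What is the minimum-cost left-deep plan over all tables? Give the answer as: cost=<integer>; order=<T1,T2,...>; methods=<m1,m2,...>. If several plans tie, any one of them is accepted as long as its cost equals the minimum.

Selinger DP (subsets sized 1..n):
  {C}: scan cost=300, card=300
  {B}: scan cost=250, card=250
  {A}: scan cost=120, card=120
  {BC}: card=6250; try (B,hash)→4600, (C,merge)→5500, (B,merge)→5550, (C,hash)→5900, (B,nl_idx)→8950, (C,nl)→75250 …(+1); best=4600 via (B,hash)
  {AC}: card=120; try (A,hash)→2280, (A,nl_idx)→2520, (C,merge)→4080, (A,merge)→4260, (C,hash)→5640, (C,nl)→36120 …(+1); best=2280 via (A,hash)
  {ABC}: card=2500; try (B,merge)→5490, (B,nl_idx)→5740, (B,hash)→6400, (A,hash)→12530, (B,nl)→32280, (A,nl_idx)→50850 …(+2); best=5490 via (B,merge)

cost=5490; order=C,A,B; methods=hash,merge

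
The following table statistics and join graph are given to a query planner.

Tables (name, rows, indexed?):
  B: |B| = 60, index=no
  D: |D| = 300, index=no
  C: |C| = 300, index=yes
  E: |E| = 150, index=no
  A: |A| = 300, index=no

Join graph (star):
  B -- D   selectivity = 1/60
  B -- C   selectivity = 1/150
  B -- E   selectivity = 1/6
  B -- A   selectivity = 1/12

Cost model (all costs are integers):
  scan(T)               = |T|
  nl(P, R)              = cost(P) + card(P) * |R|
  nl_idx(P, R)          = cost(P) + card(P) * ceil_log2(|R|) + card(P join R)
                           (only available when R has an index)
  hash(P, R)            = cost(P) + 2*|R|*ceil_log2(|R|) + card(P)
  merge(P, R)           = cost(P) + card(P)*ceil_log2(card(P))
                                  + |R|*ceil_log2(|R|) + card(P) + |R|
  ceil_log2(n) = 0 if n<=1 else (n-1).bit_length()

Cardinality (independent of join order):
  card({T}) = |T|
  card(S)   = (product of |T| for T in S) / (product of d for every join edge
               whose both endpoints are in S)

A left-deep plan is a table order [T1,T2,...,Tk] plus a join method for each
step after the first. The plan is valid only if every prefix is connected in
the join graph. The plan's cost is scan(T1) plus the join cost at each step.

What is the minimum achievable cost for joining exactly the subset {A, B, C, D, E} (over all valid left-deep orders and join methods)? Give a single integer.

28020

Selinger DP over subsets of {A,B,C,D,E}:
  {B}: scan cost=60, card=60
  {D}: scan cost=300, card=300
  {C}: scan cost=300, card=300
  {E}: scan cost=150, card=150
  {A}: scan cost=300, card=300
  {BD}: card=300; try (B,hash)→1320, (D,merge)→3480, (B,merge)→3720, (D,hash)→5520, (D,nl)→18060, (B,nl)→18300; best=1320 via (B,hash)
  {BC}: card=120; try (C,nl_idx)→720, (B,hash)→1320, (C,merge)→3480, (B,merge)→3720, (C,hash)→5520, (C,nl)→18060 …(+1); best=720 via (C,nl_idx)
  {BE}: card=1500; try (B,hash)→1020, (E,merge)→1830, (B,merge)→1920, (E,hash)→2520, (E,nl)→9060, (B,nl)→9150; best=1020 via (B,hash)
  {AB}: card=1500; try (B,hash)→1320, (A,merge)→3480, (B,merge)→3720, (A,hash)→5520, (A,nl)→18060, (B,nl)→18300; best=1320 via (B,hash)
  {BCD}: card=600; try (C,nl_idx)→4620, (D,merge)→4680, (D,hash)→6240, (C,hash)→7020, (C,merge)→7320, (D,nl)→36720 …(+1); best=4620 via (C,nl_idx)
  {BDE}: card=7500; try (E,hash)→4020, (E,merge)→5670, (D,hash)→7920, (D,merge)→22020, (E,nl)→46320, (D,nl)→451020; best=4020 via (E,hash)
  {ABD}: card=7500; try (A,hash)→7020, (A,merge)→7320, (D,hash)→8220, (D,merge)→22320, (A,nl)→91320, (D,nl)→451320; best=7020 via (A,hash)
  {BCE}: card=3000; try (E,merge)→3030, (E,hash)→3240, (C,hash)→7920, (C,nl_idx)→17520, (E,nl)→18720, (C,merge)→22020 …(+1); best=3030 via (E,merge)
  {ABC}: card=3000; try (A,merge)→4680, (A,hash)→6240, (C,hash)→8220, (C,nl_idx)→17820, (C,merge)→22320, (A,nl)→36720 …(+1); best=4680 via (A,merge)
  {ABE}: card=37500; try (E,hash)→5220, (A,hash)→7920, (E,merge)→20670, (A,merge)→22020, (E,nl)→226320, (A,nl)→451020; best=5220 via (E,hash)
  {BCDE}: card=15000; try (E,hash)→7620, (D,hash)→11430, (E,merge)→12570, (C,hash)→16920, (D,merge)→45030, (C,nl_idx)→86520 …(+4); best=7620 via (E,hash)
  {ABCD}: card=15000; try (A,hash)→10620, (D,hash)→13080, (A,merge)→14220, (C,hash)→19920, (D,merge)→46680, (C,nl_idx)→89520 …(+4); best=10620 via (A,hash)
  {ABDE}: card=187500; try (E,hash)→16920, (A,hash)→16920, (D,hash)→48120, (A,merge)→112020, (E,merge)→113370, (D,merge)→645720 …(+3); best=16920 via (E,hash)
  {ABCE}: card=75000; try (E,hash)→10080, (A,hash)→11430, (E,merge)→45030, (A,merge)→45030, (C,hash)→48120, (C,nl_idx)→417720 …(+4); best=10080 via (E,hash)
  {ABCDE}: card=375000; try (E,hash)→28020, (A,hash)→28020, (D,hash)→90480, (C,hash)→209820, (A,merge)→235620, (E,merge)→236970 …(+7); best=28020 via (E,hash)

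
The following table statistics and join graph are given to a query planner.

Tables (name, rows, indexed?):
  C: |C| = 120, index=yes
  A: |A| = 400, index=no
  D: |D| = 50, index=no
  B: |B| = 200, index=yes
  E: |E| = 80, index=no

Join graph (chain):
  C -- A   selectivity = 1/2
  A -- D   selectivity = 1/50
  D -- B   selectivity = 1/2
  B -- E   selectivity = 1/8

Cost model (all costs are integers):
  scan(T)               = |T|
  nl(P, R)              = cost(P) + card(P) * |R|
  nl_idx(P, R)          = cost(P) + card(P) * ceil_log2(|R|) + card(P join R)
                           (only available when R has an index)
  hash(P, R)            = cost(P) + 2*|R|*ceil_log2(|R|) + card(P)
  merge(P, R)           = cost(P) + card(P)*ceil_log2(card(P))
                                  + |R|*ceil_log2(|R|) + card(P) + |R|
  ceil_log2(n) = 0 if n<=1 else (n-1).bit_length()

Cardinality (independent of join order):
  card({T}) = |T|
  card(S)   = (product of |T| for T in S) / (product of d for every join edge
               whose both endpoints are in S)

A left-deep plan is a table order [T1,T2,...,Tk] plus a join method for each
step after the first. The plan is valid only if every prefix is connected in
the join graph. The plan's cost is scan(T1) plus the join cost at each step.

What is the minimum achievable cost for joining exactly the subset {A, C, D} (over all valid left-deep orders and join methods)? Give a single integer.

3480

Selinger DP over subsets of {A,C,D}:
  {C}: scan cost=120, card=120
  {A}: scan cost=400, card=400
  {D}: scan cost=50, card=50
  {AC}: card=24000; try (C,hash)→2480, (A,merge)→5080, (C,merge)→5360, (A,hash)→7440, (C,nl_idx)→27200, (A,nl)→48120 …(+1); best=2480 via (C,hash)
  {AD}: card=400; try (D,hash)→1400, (A,merge)→4400, (D,merge)→4750, (A,hash)→7300, (A,nl)→20050, (D,nl)→20400; best=1400 via (D,hash)
  {ACD}: card=24000; try (C,hash)→3480, (C,merge)→6360, (D,hash)→27080, (C,nl_idx)→28200, (C,nl)→49400, (D,merge)→386830 …(+1); best=3480 via (C,hash)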